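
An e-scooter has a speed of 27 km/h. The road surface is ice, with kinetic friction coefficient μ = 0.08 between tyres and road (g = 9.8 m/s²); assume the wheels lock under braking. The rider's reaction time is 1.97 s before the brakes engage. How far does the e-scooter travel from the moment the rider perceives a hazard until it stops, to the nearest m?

27 km/h ÷ 3.6 = 7.5000 m/s.
a = μg = 0.08 × 9.8 = 0.784 m/s².
Reaction distance = v·t_r = 7.5000 × 1.97 = 14.775 m.
Braking distance = v²/(2a) = 7.5000² / (2 × 0.784) = 56.250 / 1.568 = 35.874 m.
Total = 14.775 + 35.874 = 50.649 m.

Total stopping distance ≈ 51 m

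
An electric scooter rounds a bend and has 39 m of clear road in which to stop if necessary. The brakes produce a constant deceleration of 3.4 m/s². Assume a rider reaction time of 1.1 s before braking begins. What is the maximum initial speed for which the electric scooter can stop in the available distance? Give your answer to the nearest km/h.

Stopping distance: v·t_r + v²/(2a) = 39 with t_r = 1.1 s and a = 3.400 m/s².
So v² + 7.480 v − 265.20 = 0.
Positive root: v = −a·t_r + √((a·t_r)² + 2a·d) = −3.740 + √(13.988 + 265.20) = 12.9689 m/s.
12.9689 m/s × 3.6 = 46.688 km/h.

Maximum speed ≈ 47 km/h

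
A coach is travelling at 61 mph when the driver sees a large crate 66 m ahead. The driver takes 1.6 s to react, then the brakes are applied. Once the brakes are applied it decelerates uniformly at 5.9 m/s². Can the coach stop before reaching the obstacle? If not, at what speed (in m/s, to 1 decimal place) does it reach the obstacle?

No — it strikes the obstacle at 21.9 m/s

61 mph × 0.44704 = 27.2694 m/s.
Reaction distance = 27.2694 × 1.6 = 43.631 m.
Braking distance needed to stop: v²/(2a) = 743.620 / 11.800 = 63.019 m, so total needed = 43.631 + 63.019 = 106.650 m > 66 m — it cannot stop.
Distance remaining when braking begins: 66 − 43.631 = 22.369 m.
v² = v₀² − 2a·d = 743.620 − 2 × 5.900 × 22.369 = 479.666 m²/s².
v = √479.666 = 21.901 m/s.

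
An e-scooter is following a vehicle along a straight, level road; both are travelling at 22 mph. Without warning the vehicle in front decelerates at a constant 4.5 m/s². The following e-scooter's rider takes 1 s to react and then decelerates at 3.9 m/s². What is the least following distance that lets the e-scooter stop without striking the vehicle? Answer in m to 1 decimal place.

22 mph × 0.44704 = 9.8349 m/s.
Leader travels v²/(2a_L) = 96.725 / 9.000 = 10.747 m before stopping.
Follower covers v·t_r = 9.8349 × 1 = 9.835 m while reacting, then v²/(2a_F) = 96.725 / 7.800 = 12.401 m while braking, for a total of 9.835 + 12.401 = 22.236 m.
Since a_F ≤ a_L and the follower starts braking later, the follower is never slower than the leader, so the closest approach is when both have stopped.
Minimum gap = 22.236 − 10.747 = 11.489 m.

Minimum gap ≈ 11.5 m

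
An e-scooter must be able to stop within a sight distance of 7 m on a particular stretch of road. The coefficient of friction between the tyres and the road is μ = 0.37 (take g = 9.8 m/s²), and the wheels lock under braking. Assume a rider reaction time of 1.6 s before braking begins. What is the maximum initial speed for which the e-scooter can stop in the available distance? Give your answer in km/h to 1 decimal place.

Maximum speed ≈ 12.2 km/h

a = μg = 0.37 × 9.8 = 3.626 m/s².
Stopping distance: v·t_r + v²/(2a) = 7 with t_r = 1.6 s and a = 3.626 m/s².
So v² + 11.603 v − 50.76 = 0.
Positive root: v = −a·t_r + √((a·t_r)² + 2a·d) = −5.802 + √(33.663 + 50.76) = 3.3862 m/s.
3.3862 m/s × 3.6 = 12.190 km/h.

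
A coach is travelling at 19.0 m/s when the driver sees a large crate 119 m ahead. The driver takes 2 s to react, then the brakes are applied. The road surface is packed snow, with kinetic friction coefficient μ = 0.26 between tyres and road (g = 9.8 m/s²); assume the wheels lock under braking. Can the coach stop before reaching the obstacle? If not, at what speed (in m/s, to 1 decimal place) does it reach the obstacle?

Yes — it stops about 10.2 m short of the obstacle, so it never reaches it

a = μg = 0.26 × 9.8 = 2.548 m/s².
Reaction distance = 19.0000 × 2 = 38.000 m.
Braking distance = v²/(2a) = 361.000 / 5.096 = 70.840 m.
Total stopping distance = 38.000 + 70.840 = 108.840 m, vs 119 m available — it stops with 119 − 108.840 = 10.160 m to spare.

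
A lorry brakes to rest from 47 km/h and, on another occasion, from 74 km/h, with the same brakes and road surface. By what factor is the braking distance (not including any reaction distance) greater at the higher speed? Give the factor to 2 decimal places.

Factor ≈ 2.48

Braking distance d = v²/(2a), so with a fixed, d ∝ v².
Factor = (74/47)² = 1.5745² = 2.4791.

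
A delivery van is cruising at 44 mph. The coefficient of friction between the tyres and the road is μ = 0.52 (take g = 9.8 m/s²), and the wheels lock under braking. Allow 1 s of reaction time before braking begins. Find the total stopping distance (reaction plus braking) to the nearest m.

Total stopping distance ≈ 58 m

44 mph × 0.44704 = 19.6698 m/s.
a = μg = 0.52 × 9.8 = 5.096 m/s².
Reaction distance = v·t_r = 19.6698 × 1 = 19.670 m.
Braking distance = v²/(2a) = 19.6698² / (2 × 5.096) = 386.901 / 10.192 = 37.961 m.
Total = 19.670 + 37.961 = 57.631 m.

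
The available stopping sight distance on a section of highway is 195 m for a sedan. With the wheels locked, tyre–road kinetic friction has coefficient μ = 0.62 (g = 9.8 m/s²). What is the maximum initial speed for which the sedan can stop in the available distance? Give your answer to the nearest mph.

Maximum speed ≈ 109 mph

a = μg = 0.62 × 9.8 = 6.076 m/s².
v²/(2a) = d ⇒ v = √(2 × 6.076 × 195) = √2369.64 = 48.6789 m/s.
48.6789 m/s ÷ 0.44704 = 108.892 mph.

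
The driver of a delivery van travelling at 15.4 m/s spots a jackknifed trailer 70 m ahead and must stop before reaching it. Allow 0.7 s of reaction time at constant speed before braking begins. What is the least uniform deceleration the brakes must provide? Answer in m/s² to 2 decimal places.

Distance covered during reaction = 15.4000 × 0.7 = 10.780 m.
Distance available for braking: 70 − 10.780 = 59.220 m.
v² = 2a·d ⇒ a = v²/(2d) = 15.4000² / (2 × 59.220) = 237.160 / 118.440 = 2.0024 m/s².

Required deceleration ≈ 2.00 m/s²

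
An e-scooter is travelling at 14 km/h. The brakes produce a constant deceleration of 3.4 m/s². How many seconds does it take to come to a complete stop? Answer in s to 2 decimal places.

14 km/h ÷ 3.6 = 3.8889 m/s.
Braking time = v/a = 3.8889 / 3.400 = 1.144 s.

Braking time ≈ 1.14 s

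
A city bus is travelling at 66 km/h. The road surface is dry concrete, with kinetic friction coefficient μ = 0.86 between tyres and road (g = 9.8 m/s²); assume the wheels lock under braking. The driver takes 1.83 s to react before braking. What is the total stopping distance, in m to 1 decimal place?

66 km/h ÷ 3.6 = 18.3333 m/s.
a = μg = 0.86 × 9.8 = 8.428 m/s².
Reaction distance = v·t_r = 18.3333 × 1.83 = 33.550 m.
Braking distance = v²/(2a) = 18.3333² / (2 × 8.428) = 336.110 / 16.856 = 19.940 m.
Total = 33.550 + 19.940 = 53.490 m.

Total stopping distance ≈ 53.5 m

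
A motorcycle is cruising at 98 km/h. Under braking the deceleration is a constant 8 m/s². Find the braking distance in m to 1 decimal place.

Braking distance ≈ 46.3 m

98 km/h ÷ 3.6 = 27.2222 m/s.
Braking distance = v²/(2a) = 27.2222² / (2 × 8.000) = 741.048 / 16.000 = 46.316 m.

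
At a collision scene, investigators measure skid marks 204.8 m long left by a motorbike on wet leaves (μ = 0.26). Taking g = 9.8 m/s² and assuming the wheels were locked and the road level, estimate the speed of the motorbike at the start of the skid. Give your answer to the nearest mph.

Deceleration a = μg = 0.26 × 9.8 = 2.548 m/s².
v = √(2a·d) = √(2 × 2.548 × 204.8) = √1043.661 = 32.3057 m/s.
= 32.3057 ÷ 0.44704 = 72.266 mph.

Initial speed ≈ 72 mph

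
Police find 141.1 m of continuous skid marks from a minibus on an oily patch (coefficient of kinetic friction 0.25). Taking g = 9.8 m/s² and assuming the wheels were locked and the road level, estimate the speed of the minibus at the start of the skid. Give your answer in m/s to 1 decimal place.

Deceleration a = μg = 0.25 × 9.8 = 2.450 m/s².
v = √(2a·d) = √(2 × 2.450 × 141.1) = √691.390 = 26.2943 m/s.

Initial speed ≈ 26.3 m/s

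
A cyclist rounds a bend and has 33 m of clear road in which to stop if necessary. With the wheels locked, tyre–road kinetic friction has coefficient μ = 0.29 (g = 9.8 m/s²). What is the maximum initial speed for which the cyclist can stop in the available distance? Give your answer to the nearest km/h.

a = μg = 0.29 × 9.8 = 2.842 m/s².
v²/(2a) = d ⇒ v = √(2 × 2.842 × 33) = √187.57 = 13.6956 m/s.
13.6956 m/s × 3.6 = 49.304 km/h.

Maximum speed ≈ 49 km/h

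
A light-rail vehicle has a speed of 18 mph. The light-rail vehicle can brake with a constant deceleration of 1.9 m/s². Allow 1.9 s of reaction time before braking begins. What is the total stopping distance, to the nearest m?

18 mph × 0.44704 = 8.0467 m/s.
Reaction distance = v·t_r = 8.0467 × 1.9 = 15.289 m.
Braking distance = v²/(2a) = 8.0467² / (2 × 1.900) = 64.749 / 3.800 = 17.039 m.
Total = 15.289 + 17.039 = 32.328 m.

Total stopping distance ≈ 32 m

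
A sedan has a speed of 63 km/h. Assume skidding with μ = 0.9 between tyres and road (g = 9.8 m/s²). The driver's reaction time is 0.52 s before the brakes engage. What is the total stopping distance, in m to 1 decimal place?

Total stopping distance ≈ 26.5 m

63 km/h ÷ 3.6 = 17.5000 m/s.
a = μg = 0.9 × 9.8 = 8.820 m/s².
Reaction distance = v·t_r = 17.5000 × 0.52 = 9.100 m.
Braking distance = v²/(2a) = 17.5000² / (2 × 8.820) = 306.250 / 17.640 = 17.361 m.
Total = 9.100 + 17.361 = 26.461 m.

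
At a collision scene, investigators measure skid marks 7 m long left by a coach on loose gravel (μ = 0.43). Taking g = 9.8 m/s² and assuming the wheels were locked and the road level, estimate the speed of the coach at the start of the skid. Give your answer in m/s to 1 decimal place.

Initial speed ≈ 7.7 m/s

Deceleration a = μg = 0.43 × 9.8 = 4.214 m/s².
v = √(2a·d) = √(2 × 4.214 × 7) = √58.996 = 7.6809 m/s.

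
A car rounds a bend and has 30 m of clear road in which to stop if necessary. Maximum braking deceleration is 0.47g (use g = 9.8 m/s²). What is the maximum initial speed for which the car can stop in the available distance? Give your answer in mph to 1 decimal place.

a = 0.47 × 9.8 = 4.606 m/s².
v²/(2a) = d ⇒ v = √(2 × 4.606 × 30) = √276.36 = 16.6241 m/s.
16.6241 m/s ÷ 0.44704 = 37.187 mph.

Maximum speed ≈ 37.2 mph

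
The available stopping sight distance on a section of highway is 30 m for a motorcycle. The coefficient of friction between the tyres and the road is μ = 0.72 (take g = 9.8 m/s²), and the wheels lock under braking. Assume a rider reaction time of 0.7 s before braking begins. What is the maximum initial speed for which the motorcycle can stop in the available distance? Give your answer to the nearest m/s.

Maximum speed ≈ 16 m/s

a = μg = 0.72 × 9.8 = 7.056 m/s².
Stopping distance: v·t_r + v²/(2a) = 30 with t_r = 0.7 s and a = 7.056 m/s².
So v² + 9.878 v − 423.36 = 0.
Positive root: v = −a·t_r + √((a·t_r)² + 2a·d) = −4.939 + √(24.394 + 423.36) = 16.2212 m/s.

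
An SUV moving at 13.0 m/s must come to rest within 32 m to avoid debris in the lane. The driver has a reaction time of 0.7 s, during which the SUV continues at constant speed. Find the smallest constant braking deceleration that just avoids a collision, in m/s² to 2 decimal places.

Distance covered during reaction = 13.0000 × 0.7 = 9.100 m.
Distance available for braking: 32 − 9.100 = 22.900 m.
v² = 2a·d ⇒ a = v²/(2d) = 13.0000² / (2 × 22.900) = 169.000 / 45.800 = 3.6900 m/s².

Required deceleration ≈ 3.69 m/s²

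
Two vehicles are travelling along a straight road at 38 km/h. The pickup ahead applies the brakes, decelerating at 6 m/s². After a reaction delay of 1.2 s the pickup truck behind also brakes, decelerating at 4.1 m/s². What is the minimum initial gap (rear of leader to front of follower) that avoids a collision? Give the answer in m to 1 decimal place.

Minimum gap ≈ 17.0 m

38 km/h ÷ 3.6 = 10.5556 m/s.
Leader travels v²/(2a_L) = 111.421 / 12.000 = 9.285 m before stopping.
Follower covers v·t_r = 10.5556 × 1.2 = 12.667 m while reacting, then v²/(2a_F) = 111.421 / 8.200 = 13.588 m while braking, for a total of 12.667 + 13.588 = 26.255 m.
Since a_F ≤ a_L and the follower starts braking later, the follower is never slower than the leader, so the closest approach is when both have stopped.
Minimum gap = 26.255 − 9.285 = 16.970 m.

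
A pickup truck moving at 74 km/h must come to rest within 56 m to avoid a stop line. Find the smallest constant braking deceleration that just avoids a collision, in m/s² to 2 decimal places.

Required deceleration ≈ 3.77 m/s²

74 km/h ÷ 3.6 = 20.5556 m/s.
v² = 2a·d ⇒ a = v²/(2d) = 20.5556² / (2 × 56.000) = 422.533 / 112.000 = 3.7726 m/s².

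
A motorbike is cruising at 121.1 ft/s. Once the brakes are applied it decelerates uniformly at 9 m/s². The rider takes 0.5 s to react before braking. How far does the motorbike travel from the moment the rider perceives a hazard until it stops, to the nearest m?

Total stopping distance ≈ 94 m

121.1 ft/s × 0.3048 = 36.9113 m/s.
Reaction distance = v·t_r = 36.9113 × 0.5 = 18.456 m.
Braking distance = v²/(2a) = 36.9113² / (2 × 9.000) = 1362.444 / 18.000 = 75.691 m.
Total = 18.456 + 75.691 = 94.147 m.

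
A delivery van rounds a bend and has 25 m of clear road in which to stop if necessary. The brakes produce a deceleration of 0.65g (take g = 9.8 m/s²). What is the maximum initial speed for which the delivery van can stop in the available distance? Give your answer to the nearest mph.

a = 0.65 × 9.8 = 6.370 m/s².
v²/(2a) = d ⇒ v = √(2 × 6.370 × 25) = √318.50 = 17.8466 m/s.
17.8466 m/s ÷ 0.44704 = 39.922 mph.

Maximum speed ≈ 40 mph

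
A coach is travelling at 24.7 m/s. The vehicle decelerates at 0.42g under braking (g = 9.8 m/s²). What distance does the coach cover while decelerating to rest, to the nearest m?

Braking distance ≈ 74 m

a = 0.42 × 9.8 = 4.116 m/s².
Braking distance = v²/(2a) = 24.7000² / (2 × 4.116) = 610.090 / 8.232 = 74.112 m.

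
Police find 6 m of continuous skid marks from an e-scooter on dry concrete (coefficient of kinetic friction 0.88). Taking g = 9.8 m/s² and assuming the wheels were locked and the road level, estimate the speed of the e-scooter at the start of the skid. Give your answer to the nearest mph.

Initial speed ≈ 23 mph

Deceleration a = μg = 0.88 × 9.8 = 8.624 m/s².
v = √(2a·d) = √(2 × 8.624 × 6) = √103.488 = 10.1729 m/s.
= 10.1729 ÷ 0.44704 = 22.756 mph.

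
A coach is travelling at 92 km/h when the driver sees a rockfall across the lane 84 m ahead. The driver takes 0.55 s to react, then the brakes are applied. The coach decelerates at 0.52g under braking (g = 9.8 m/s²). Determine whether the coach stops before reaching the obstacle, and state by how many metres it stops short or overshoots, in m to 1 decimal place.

Yes — it stops 5.9 m short of the obstacle

92 km/h ÷ 3.6 = 25.5556 m/s.
a = 0.52 × 9.8 = 5.096 m/s².
Reaction distance = 25.5556 × 0.55 = 14.056 m.
Braking distance = v²/(2a) = 653.089 / 10.192 = 64.079 m.
Total stopping distance = 14.056 + 64.079 = 78.135 m, vs 84 m available — it stops with 84 − 78.135 = 5.865 m to spare.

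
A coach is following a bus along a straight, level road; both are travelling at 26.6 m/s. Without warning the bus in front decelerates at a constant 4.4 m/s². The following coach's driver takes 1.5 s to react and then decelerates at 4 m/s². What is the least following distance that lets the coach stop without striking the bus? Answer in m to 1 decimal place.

Minimum gap ≈ 47.9 m

Leader travels v²/(2a_L) = 707.560 / 8.800 = 80.405 m before stopping.
Follower covers v·t_r = 26.6000 × 1.5 = 39.900 m while reacting, then v²/(2a_F) = 707.560 / 8.000 = 88.445 m while braking, for a total of 39.900 + 88.445 = 128.345 m.
Since a_F ≤ a_L and the follower starts braking later, the follower is never slower than the leader, so the closest approach is when both have stopped.
Minimum gap = 128.345 − 80.405 = 47.940 m.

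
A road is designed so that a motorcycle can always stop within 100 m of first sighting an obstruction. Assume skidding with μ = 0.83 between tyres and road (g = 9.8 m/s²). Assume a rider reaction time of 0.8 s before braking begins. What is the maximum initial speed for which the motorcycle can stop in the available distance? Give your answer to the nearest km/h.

a = μg = 0.83 × 9.8 = 8.134 m/s².
Stopping distance: v·t_r + v²/(2a) = 100 with t_r = 0.8 s and a = 8.134 m/s².
So v² + 13.014 v − 1626.80 = 0.
Positive root: v = −a·t_r + √((a·t_r)² + 2a·d) = −6.507 + √(42.341 + 1626.80) = 34.3481 m/s.
34.3481 m/s × 3.6 = 123.653 km/h.

Maximum speed ≈ 124 km/h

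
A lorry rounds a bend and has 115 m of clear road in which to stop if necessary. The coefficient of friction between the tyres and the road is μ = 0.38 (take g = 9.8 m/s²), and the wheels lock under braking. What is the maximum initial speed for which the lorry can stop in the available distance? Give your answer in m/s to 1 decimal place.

Maximum speed ≈ 29.3 m/s

a = μg = 0.38 × 9.8 = 3.724 m/s².
v²/(2a) = d ⇒ v = √(2 × 3.724 × 115) = √856.52 = 29.2664 m/s.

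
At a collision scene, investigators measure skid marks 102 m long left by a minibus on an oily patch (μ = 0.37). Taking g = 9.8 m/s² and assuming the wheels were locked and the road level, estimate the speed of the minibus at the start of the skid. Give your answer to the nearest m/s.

Deceleration a = μg = 0.37 × 9.8 = 3.626 m/s².
v = √(2a·d) = √(2 × 3.626 × 102) = √739.704 = 27.1975 m/s.

Initial speed ≈ 27 m/s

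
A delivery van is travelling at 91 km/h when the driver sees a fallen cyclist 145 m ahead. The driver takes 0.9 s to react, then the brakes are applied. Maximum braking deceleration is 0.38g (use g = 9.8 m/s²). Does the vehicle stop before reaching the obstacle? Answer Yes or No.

91 km/h ÷ 3.6 = 25.2778 m/s.
a = 0.38 × 9.8 = 3.724 m/s².
Reaction distance = 25.2778 × 0.9 = 22.750 m.
Braking distance = v²/(2a) = 638.967 / 7.448 = 85.790 m.
Total stopping distance = 22.750 + 85.790 = 108.540 m, vs 145 m available — it stops with 145 − 108.540 = 36.460 m to spare.

Yes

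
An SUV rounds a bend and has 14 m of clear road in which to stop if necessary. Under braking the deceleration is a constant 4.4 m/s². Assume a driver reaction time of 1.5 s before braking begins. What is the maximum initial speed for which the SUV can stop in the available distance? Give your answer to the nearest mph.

Stopping distance: v·t_r + v²/(2a) = 14 with t_r = 1.5 s and a = 4.400 m/s².
So v² + 13.200 v − 123.20 = 0.
Positive root: v = −a·t_r + √((a·t_r)² + 2a·d) = −6.600 + √(43.560 + 123.20) = 6.3136 m/s.
6.3136 m/s ÷ 0.44704 = 14.123 mph.

Maximum speed ≈ 14 mph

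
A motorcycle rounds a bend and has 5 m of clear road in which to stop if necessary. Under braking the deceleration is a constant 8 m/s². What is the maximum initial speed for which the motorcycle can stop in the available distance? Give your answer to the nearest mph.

v²/(2a) = d ⇒ v = √(2 × 8.000 × 5) = √80.00 = 8.9443 m/s.
8.9443 m/s ÷ 0.44704 = 20.008 mph.

Maximum speed ≈ 20 mph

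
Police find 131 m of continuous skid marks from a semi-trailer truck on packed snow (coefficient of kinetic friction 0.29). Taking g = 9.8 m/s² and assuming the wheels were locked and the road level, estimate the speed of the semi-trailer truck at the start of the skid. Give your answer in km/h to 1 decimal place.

Deceleration a = μg = 0.29 × 9.8 = 2.842 m/s².
v = √(2a·d) = √(2 × 2.842 × 131) = √744.604 = 27.2874 m/s.
= 27.2874 × 3.6 = 98.235 km/h.

Initial speed ≈ 98.2 km/h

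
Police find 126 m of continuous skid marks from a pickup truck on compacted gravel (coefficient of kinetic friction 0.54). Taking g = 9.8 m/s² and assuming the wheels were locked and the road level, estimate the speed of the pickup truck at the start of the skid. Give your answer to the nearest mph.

Deceleration a = μg = 0.54 × 9.8 = 5.292 m/s².
v = √(2a·d) = √(2 × 5.292 × 126) = √1333.584 = 36.5183 m/s.
= 36.5183 ÷ 0.44704 = 81.689 mph.

Initial speed ≈ 82 mph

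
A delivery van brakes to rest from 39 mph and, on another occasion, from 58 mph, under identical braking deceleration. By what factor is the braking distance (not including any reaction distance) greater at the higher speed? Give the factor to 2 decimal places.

Factor ≈ 2.21

Braking distance d = v²/(2a), so with a fixed, d ∝ v².
Factor = (58/39)² = 1.4872² = 2.2118.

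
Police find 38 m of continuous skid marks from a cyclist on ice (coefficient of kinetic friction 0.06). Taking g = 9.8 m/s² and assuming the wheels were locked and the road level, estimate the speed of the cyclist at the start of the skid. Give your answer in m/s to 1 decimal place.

Deceleration a = μg = 0.06 × 9.8 = 0.588 m/s².
v = √(2a·d) = √(2 × 0.588 × 38) = √44.688 = 6.6849 m/s.

Initial speed ≈ 6.7 m/s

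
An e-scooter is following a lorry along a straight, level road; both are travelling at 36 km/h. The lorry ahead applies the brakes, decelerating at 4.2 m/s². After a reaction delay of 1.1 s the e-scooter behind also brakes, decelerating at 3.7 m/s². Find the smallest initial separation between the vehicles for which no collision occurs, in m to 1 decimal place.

Minimum gap ≈ 12.6 m

36 km/h ÷ 3.6 = 10.0000 m/s.
Leader travels v²/(2a_L) = 100.000 / 8.400 = 11.905 m before stopping.
Follower covers v·t_r = 10.0000 × 1.1 = 11.000 m while reacting, then v²/(2a_F) = 100.000 / 7.400 = 13.514 m while braking, for a total of 11.000 + 13.514 = 24.514 m.
Since a_F ≤ a_L and the follower starts braking later, the follower is never slower than the leader, so the closest approach is when both have stopped.
Minimum gap = 24.514 − 11.905 = 12.609 m.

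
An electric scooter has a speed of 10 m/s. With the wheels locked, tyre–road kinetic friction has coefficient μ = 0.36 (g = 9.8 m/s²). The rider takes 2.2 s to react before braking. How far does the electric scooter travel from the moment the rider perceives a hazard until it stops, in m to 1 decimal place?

a = μg = 0.36 × 9.8 = 3.528 m/s².
Reaction distance = v·t_r = 10.0000 × 2.2 = 22.000 m.
Braking distance = v²/(2a) = 10.0000² / (2 × 3.528) = 100.000 / 7.056 = 14.172 m.
Total = 22.000 + 14.172 = 36.172 m.

Total stopping distance ≈ 36.2 m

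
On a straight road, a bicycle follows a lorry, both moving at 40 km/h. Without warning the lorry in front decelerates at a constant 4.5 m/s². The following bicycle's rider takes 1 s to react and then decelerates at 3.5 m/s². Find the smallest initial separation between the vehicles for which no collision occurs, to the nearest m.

40 km/h ÷ 3.6 = 11.1111 m/s.
Leader travels v²/(2a_L) = 123.457 / 9.000 = 13.717 m before stopping.
Follower covers v·t_r = 11.1111 × 1 = 11.111 m while reacting, then v²/(2a_F) = 123.457 / 7.000 = 17.637 m while braking, for a total of 11.111 + 17.637 = 28.748 m.
Since a_F ≤ a_L and the follower starts braking later, the follower is never slower than the leader, so the closest approach is when both have stopped.
Minimum gap = 28.748 − 13.717 = 15.031 m.

Minimum gap ≈ 15 m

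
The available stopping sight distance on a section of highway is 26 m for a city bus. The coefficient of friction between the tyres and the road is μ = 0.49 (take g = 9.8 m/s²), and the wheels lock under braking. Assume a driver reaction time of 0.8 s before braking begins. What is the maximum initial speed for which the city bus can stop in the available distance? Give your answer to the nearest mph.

Maximum speed ≈ 28 mph

a = μg = 0.49 × 9.8 = 4.802 m/s².
Stopping distance: v·t_r + v²/(2a) = 26 with t_r = 0.8 s and a = 4.802 m/s².
So v² + 7.683 v − 249.70 = 0.
Positive root: v = −a·t_r + √((a·t_r)² + 2a·d) = −3.842 + √(14.761 + 249.70) = 12.4203 m/s.
12.4203 m/s ÷ 0.44704 = 27.783 mph.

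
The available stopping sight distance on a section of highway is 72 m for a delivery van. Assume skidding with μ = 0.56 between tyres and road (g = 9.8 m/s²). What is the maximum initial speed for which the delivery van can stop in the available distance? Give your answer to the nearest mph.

Maximum speed ≈ 63 mph

a = μg = 0.56 × 9.8 = 5.488 m/s².
v²/(2a) = d ⇒ v = √(2 × 5.488 × 72) = √790.27 = 28.1117 m/s.
28.1117 m/s ÷ 0.44704 = 62.884 mph.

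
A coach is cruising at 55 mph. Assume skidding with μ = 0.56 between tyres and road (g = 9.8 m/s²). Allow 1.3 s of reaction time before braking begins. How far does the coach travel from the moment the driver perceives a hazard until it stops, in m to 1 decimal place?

55 mph × 0.44704 = 24.5872 m/s.
a = μg = 0.56 × 9.8 = 5.488 m/s².
Reaction distance = v·t_r = 24.5872 × 1.3 = 31.963 m.
Braking distance = v²/(2a) = 24.5872² / (2 × 5.488) = 604.530 / 10.976 = 55.077 m.
Total = 31.963 + 55.077 = 87.040 m.

Total stopping distance ≈ 87.0 m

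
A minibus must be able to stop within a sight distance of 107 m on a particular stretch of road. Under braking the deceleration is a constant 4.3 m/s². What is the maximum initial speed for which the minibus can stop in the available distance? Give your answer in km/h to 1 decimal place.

Maximum speed ≈ 109.2 km/h

v²/(2a) = d ⇒ v = √(2 × 4.300 × 107) = √920.20 = 30.3348 m/s.
30.3348 m/s × 3.6 = 109.205 km/h.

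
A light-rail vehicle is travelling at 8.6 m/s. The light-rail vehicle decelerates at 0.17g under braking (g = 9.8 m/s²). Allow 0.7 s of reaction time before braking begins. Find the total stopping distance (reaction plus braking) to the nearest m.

Total stopping distance ≈ 28 m

a = 0.17 × 9.8 = 1.666 m/s².
Reaction distance = v·t_r = 8.6000 × 0.7 = 6.020 m.
Braking distance = v²/(2a) = 8.6000² / (2 × 1.666) = 73.960 / 3.332 = 22.197 m.
Total = 6.020 + 22.197 = 28.217 m.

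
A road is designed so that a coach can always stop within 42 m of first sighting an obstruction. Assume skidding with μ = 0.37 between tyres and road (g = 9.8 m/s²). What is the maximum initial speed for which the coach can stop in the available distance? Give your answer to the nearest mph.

a = μg = 0.37 × 9.8 = 3.626 m/s².
v²/(2a) = d ⇒ v = √(2 × 3.626 × 42) = √304.58 = 17.4522 m/s.
17.4522 m/s ÷ 0.44704 = 39.039 mph.

Maximum speed ≈ 39 mph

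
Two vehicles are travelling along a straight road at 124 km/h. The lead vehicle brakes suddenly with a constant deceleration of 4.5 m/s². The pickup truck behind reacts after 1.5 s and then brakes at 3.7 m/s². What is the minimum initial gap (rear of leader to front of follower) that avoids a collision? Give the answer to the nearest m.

124 km/h ÷ 3.6 = 34.4444 m/s.
Leader travels v²/(2a_L) = 1186.417 / 9.000 = 131.824 m before stopping.
Follower covers v·t_r = 34.4444 × 1.5 = 51.667 m while reacting, then v²/(2a_F) = 1186.417 / 7.400 = 160.327 m while braking, for a total of 51.667 + 160.327 = 211.994 m.
Since a_F ≤ a_L and the follower starts braking later, the follower is never slower than the leader, so the closest approach is when both have stopped.
Minimum gap = 211.994 − 131.824 = 80.170 m.

Minimum gap ≈ 80 m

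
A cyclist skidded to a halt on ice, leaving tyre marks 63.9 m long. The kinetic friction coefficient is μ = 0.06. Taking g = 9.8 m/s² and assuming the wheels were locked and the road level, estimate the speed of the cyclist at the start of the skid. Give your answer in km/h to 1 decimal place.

Deceleration a = μg = 0.06 × 9.8 = 0.588 m/s².
v = √(2a·d) = √(2 × 0.588 × 63.9) = √75.146 = 8.6687 m/s.
= 8.6687 × 3.6 = 31.207 km/h.

Initial speed ≈ 31.2 km/h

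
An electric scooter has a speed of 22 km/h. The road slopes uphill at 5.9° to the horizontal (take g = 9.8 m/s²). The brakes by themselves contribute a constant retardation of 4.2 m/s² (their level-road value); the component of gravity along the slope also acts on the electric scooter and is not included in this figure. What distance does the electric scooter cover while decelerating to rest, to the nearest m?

Braking distance ≈ 4 m

22 km/h ÷ 3.6 = 6.1111 m/s.
Gravity along the uphill slope adds to the braking deceleration: a_eff = 4.200 + 9.8·sin 5.9° = 4.200 + 1.007 = 5.207 m/s².
Braking distance = v²/(2a) = 6.1111² / (2 × 5.207) = 37.346 / 10.414 = 3.586 m.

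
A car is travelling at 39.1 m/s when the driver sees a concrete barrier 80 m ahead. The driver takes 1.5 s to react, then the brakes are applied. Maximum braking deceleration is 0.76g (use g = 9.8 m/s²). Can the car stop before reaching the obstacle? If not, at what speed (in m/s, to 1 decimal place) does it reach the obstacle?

a = 0.76 × 9.8 = 7.448 m/s².
Reaction distance = 39.1000 × 1.5 = 58.650 m.
Braking distance needed to stop: v²/(2a) = 1528.810 / 14.896 = 102.632 m, so total needed = 58.650 + 102.632 = 161.282 m > 80 m — it cannot stop.
Distance remaining when braking begins: 80 − 58.650 = 21.350 m.
v² = v₀² − 2a·d = 1528.810 − 2 × 7.448 × 21.350 = 1210.780 m²/s².
v = √1210.780 = 34.796 m/s.

No — it strikes the obstacle at 34.8 m/s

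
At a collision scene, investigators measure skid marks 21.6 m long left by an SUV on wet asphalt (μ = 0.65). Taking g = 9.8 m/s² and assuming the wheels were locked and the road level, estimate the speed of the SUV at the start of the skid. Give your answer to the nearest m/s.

Deceleration a = μg = 0.65 × 9.8 = 6.370 m/s².
v = √(2a·d) = √(2 × 6.370 × 21.6) = √275.184 = 16.5887 m/s.

Initial speed ≈ 17 m/s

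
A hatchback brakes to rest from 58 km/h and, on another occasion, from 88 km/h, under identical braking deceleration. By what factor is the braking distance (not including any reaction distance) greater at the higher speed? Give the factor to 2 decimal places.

Factor ≈ 2.30

Braking distance d = v²/(2a), so with a fixed, d ∝ v².
Factor = (88/58)² = 1.5172² = 2.3019.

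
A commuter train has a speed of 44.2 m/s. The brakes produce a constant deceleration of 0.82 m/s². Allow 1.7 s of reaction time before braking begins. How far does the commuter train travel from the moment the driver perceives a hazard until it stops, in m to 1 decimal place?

Reaction distance = v·t_r = 44.2000 × 1.7 = 75.140 m.
Braking distance = v²/(2a) = 44.2000² / (2 × 0.820) = 1953.640 / 1.640 = 1191.244 m.
Total = 75.140 + 1191.244 = 1266.384 m.

Total stopping distance ≈ 1266.4 m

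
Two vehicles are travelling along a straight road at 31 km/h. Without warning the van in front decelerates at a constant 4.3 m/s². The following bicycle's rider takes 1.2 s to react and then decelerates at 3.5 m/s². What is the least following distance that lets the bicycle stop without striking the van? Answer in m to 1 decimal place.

Minimum gap ≈ 12.3 m

31 km/h ÷ 3.6 = 8.6111 m/s.
Leader travels v²/(2a_L) = 74.151 / 8.600 = 8.622 m before stopping.
Follower covers v·t_r = 8.6111 × 1.2 = 10.333 m while reacting, then v²/(2a_F) = 74.151 / 7.000 = 10.593 m while braking, for a total of 10.333 + 10.593 = 20.926 m.
Since a_F ≤ a_L and the follower starts braking later, the follower is never slower than the leader, so the closest approach is when both have stopped.
Minimum gap = 20.926 − 8.622 = 12.304 m.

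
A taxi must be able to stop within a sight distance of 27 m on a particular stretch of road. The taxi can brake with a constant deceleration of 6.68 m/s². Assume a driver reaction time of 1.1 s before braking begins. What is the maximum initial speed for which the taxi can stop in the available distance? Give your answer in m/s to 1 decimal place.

Maximum speed ≈ 13.0 m/s

Stopping distance: v·t_r + v²/(2a) = 27 with t_r = 1.1 s and a = 6.680 m/s².
So v² + 14.696 v − 360.72 = 0.
Positive root: v = −a·t_r + √((a·t_r)² + 2a·d) = −7.348 + √(53.993 + 360.72) = 13.0165 m/s.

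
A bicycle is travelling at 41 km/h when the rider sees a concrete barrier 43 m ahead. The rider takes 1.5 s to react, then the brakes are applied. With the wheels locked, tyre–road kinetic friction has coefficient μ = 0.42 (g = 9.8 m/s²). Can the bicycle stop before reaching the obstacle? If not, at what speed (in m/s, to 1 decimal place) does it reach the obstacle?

Yes — it stops about 10.2 m short of the obstacle, so it never reaches it

41 km/h ÷ 3.6 = 11.3889 m/s.
a = μg = 0.42 × 9.8 = 4.116 m/s².
Reaction distance = 11.3889 × 1.5 = 17.083 m.
Braking distance = v²/(2a) = 129.707 / 8.232 = 15.756 m.
Total stopping distance = 17.083 + 15.756 = 32.839 m, vs 43 m available — it stops with 43 − 32.839 = 10.161 m to spare.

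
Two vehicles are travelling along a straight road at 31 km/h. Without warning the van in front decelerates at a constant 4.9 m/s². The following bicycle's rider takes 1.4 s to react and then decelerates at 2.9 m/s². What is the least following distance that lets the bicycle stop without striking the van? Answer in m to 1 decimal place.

Minimum gap ≈ 17.3 m

31 km/h ÷ 3.6 = 8.6111 m/s.
Leader travels v²/(2a_L) = 74.151 / 9.800 = 7.566 m before stopping.
Follower covers v·t_r = 8.6111 × 1.4 = 12.056 m while reacting, then v²/(2a_F) = 74.151 / 5.800 = 12.785 m while braking, for a total of 12.056 + 12.785 = 24.841 m.
Since a_F ≤ a_L and the follower starts braking later, the follower is never slower than the leader, so the closest approach is when both have stopped.
Minimum gap = 24.841 − 7.566 = 17.275 m.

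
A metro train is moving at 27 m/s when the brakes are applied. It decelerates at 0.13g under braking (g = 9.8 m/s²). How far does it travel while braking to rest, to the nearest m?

Braking distance ≈ 286 m

a = 0.13 × 9.8 = 1.274 m/s².
Braking distance = v²/(2a) = 27.0000² / (2 × 1.274) = 729.000 / 2.548 = 286.107 m.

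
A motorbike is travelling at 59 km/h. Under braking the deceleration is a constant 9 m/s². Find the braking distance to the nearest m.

59 km/h ÷ 3.6 = 16.3889 m/s.
Braking distance = v²/(2a) = 16.3889² / (2 × 9.000) = 268.596 / 18.000 = 14.922 m.

Braking distance ≈ 15 m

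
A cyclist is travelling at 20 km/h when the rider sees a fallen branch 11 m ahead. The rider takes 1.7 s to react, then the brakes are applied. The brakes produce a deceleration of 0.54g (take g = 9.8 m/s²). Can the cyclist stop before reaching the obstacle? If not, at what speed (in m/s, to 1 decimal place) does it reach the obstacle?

No — it strikes the obstacle at 3.8 m/s

20 km/h ÷ 3.6 = 5.5556 m/s.
a = 0.54 × 9.8 = 5.292 m/s².
Reaction distance = 5.5556 × 1.7 = 9.445 m.
Braking distance needed to stop: v²/(2a) = 30.865 / 10.584 = 2.916 m, so total needed = 9.445 + 2.916 = 12.361 m > 11 m — it cannot stop.
Distance remaining when braking begins: 11 − 9.445 = 1.555 m.
v² = v₀² − 2a·d = 30.865 − 2 × 5.292 × 1.555 = 14.407 m²/s².
v = √14.407 = 3.796 m/s.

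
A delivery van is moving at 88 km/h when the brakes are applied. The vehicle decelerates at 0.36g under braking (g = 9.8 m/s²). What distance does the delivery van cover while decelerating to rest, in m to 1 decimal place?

88 km/h ÷ 3.6 = 24.4444 m/s.
a = 0.36 × 9.8 = 3.528 m/s².
Braking distance = v²/(2a) = 24.4444² / (2 × 3.528) = 597.529 / 7.056 = 84.684 m.

Braking distance ≈ 84.7 m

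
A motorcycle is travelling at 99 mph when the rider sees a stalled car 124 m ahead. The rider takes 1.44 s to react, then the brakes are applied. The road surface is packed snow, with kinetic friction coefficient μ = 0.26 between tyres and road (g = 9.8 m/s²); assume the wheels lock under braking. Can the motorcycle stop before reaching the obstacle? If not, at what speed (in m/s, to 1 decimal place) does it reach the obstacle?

99 mph × 0.44704 = 44.2570 m/s.
a = μg = 0.26 × 9.8 = 2.548 m/s².
Reaction distance = 44.2570 × 1.44 = 63.730 m.
Braking distance needed to stop: v²/(2a) = 1958.682 / 5.096 = 384.357 m, so total needed = 63.730 + 384.357 = 448.087 m > 124 m — it cannot stop.
Distance remaining when braking begins: 124 − 63.730 = 60.270 m.
v² = v₀² − 2a·d = 1958.682 − 2 × 2.548 × 60.270 = 1651.546 m²/s².
v = √1651.546 = 40.639 m/s.

No — it strikes the obstacle at 40.6 m/s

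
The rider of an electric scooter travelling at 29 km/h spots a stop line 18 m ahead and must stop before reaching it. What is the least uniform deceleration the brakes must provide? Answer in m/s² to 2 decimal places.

Required deceleration ≈ 1.80 m/s²

29 km/h ÷ 3.6 = 8.0556 m/s.
v² = 2a·d ⇒ a = v²/(2d) = 8.0556² / (2 × 18.000) = 64.893 / 36.000 = 1.8026 m/s².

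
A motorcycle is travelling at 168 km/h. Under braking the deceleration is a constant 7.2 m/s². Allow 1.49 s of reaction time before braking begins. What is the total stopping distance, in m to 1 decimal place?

168 km/h ÷ 3.6 = 46.6667 m/s.
Reaction distance = v·t_r = 46.6667 × 1.49 = 69.533 m.
Braking distance = v²/(2a) = 46.6667² / (2 × 7.200) = 2177.781 / 14.400 = 151.235 m.
Total = 69.533 + 151.235 = 220.768 m.

Total stopping distance ≈ 220.8 m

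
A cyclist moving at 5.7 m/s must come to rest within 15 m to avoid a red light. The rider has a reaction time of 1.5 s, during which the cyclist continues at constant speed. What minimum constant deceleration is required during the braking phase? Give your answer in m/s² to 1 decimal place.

Distance covered during reaction = 5.7000 × 1.5 = 8.550 m.
Distance available for braking: 15 − 8.550 = 6.450 m.
v² = 2a·d ⇒ a = v²/(2d) = 5.7000² / (2 × 6.450) = 32.490 / 12.900 = 2.5186 m/s².

Required deceleration ≈ 2.5 m/s²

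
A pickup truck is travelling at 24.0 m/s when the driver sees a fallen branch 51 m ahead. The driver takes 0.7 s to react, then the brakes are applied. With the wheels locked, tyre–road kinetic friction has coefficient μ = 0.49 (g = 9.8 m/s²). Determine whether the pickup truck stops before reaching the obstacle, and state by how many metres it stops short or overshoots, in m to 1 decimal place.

No — it overshoots by 25.8 m

a = μg = 0.49 × 9.8 = 4.802 m/s².
Reaction distance = 24.0000 × 0.7 = 16.800 m.
Braking distance = v²/(2a) = 576.000 / 9.604 = 59.975 m.
Total stopping distance = 16.800 + 59.975 = 76.775 m, vs 51 m available — it cannot stop in time and overshoots by 76.775 − 51 = 25.775 m.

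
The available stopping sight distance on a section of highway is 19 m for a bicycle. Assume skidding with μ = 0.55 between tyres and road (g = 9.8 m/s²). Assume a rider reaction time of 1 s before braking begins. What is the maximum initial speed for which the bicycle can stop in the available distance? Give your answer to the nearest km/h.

Maximum speed ≈ 36 km/h

a = μg = 0.55 × 9.8 = 5.390 m/s².
Stopping distance: v·t_r + v²/(2a) = 19 with t_r = 1 s and a = 5.390 m/s².
So v² + 10.780 v − 204.82 = 0.
Positive root: v = −a·t_r + √((a·t_r)² + 2a·d) = −5.390 + √(29.052 + 204.82) = 9.9029 m/s.
9.9029 m/s × 3.6 = 35.650 km/h.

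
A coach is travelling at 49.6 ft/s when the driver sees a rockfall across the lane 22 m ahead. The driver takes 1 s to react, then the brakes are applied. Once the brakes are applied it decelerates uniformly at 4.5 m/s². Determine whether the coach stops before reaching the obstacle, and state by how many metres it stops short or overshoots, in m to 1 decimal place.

No — it overshoots by 18.5 m

49.6 ft/s × 0.3048 = 15.1181 m/s.
Reaction distance = 15.1181 × 1 = 15.118 m.
Braking distance = v²/(2a) = 228.557 / 9.000 = 25.395 m.
Total stopping distance = 15.118 + 25.395 = 40.513 m, vs 22 m available — it cannot stop in time and overshoots by 40.513 − 22 = 18.513 m.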